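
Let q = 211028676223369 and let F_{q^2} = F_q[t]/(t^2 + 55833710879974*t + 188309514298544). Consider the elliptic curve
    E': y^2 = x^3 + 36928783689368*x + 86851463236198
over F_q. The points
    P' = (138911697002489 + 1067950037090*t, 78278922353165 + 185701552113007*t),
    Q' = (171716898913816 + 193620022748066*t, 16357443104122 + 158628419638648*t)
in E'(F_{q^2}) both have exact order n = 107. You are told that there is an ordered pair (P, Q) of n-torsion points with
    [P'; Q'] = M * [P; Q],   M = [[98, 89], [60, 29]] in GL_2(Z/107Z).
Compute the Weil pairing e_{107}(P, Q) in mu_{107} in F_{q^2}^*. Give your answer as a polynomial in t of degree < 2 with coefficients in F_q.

e_{107} is bilinear + alternating on E[107], so e_{107}(98*P + 89*Q, 60*P + 29*Q) = e_{107}(P,Q)^(98*29-89*60).
det M = 98*29 - 89*60 = -2498 = 70 (mod 107); 70^{-1} = 26 (mod 107).
Build f_{107,P'} and f_{107,Q'} via the 7-bit ladder of 107=1101011_2; evaluate at shifted divisors; quotient in F_{211028676223369^2}.
f_P(D_Q)/f_Q(D_P) = 165822782396867 + 173069704590624*t.
Thus e_{107}(P,Q) = 54557509377325 + 204568524494907*t.

54557509377325 + 204568524494907*t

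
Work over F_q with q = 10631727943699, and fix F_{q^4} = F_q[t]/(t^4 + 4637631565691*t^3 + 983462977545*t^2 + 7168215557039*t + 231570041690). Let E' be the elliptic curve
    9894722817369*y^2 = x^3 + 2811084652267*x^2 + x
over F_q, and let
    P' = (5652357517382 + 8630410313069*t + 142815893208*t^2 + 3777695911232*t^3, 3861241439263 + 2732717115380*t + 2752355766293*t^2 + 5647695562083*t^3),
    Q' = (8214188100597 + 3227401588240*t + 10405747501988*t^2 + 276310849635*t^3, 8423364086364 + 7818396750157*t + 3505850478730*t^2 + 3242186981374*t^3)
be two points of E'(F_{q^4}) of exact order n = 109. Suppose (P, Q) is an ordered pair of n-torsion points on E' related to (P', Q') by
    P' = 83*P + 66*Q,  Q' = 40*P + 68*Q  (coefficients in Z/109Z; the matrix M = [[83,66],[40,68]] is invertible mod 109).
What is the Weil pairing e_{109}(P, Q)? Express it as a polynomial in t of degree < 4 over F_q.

e_{109}(aP+bQ,cP+dQ) = e_{109}(P,Q)^(ad-bc); with (a,b,c,d)=(83,66,40,68) this gives the det-109 law.
det M = 83*68 - 66*40 = 3004 = 61 (mod 109); 61^{-1} = 84 (mod 109).
(x,y)|->(2430403775268x+3785911517933,2430403775268y) sends E' to y^2=x^3+6516448244629*x+2437448355311.
Miller loop for e_{109} over F_{10631727943699^4}: bits of 109 = 1101101; 6 double steps + 4 add steps, l/v at each.
So e_{109}(P',Q') = 4922466705761 + 9245963831907*t + 3895448078694*t^2 + 2525299771068*t^3.
Finally e_{109}(P,Q) = 3876598290090 + 3738991736556*t + 8429419504162*t^2 + 9295196174877*t^3.

3876598290090 + 3738991736556*t + 8429419504162*t^2 + 9295196174877*t^3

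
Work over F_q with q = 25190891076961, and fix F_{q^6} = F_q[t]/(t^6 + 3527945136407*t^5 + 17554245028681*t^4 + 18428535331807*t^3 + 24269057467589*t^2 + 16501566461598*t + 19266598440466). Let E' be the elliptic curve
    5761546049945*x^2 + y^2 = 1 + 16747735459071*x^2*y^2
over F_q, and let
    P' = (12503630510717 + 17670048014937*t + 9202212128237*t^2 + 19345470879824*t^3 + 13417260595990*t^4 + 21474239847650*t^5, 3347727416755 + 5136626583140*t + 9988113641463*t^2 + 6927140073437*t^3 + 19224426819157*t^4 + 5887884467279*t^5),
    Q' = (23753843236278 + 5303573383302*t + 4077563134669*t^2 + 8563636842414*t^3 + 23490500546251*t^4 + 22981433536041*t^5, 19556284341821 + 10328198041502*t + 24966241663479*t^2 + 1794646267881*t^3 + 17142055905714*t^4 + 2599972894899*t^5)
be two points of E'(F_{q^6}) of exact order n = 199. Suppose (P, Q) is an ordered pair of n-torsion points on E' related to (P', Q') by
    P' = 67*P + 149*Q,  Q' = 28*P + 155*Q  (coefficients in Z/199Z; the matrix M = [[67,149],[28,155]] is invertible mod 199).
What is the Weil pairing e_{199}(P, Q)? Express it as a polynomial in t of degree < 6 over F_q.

18960006001120 + 6450785457351*t + 9564865022279*t^2 + 355364246357*t^3 + 21013189762533*t^4 + 23762228085918*t^5

The 199-Weil pairing on E[199] over F_{25190891076961} is alternating-bilinear: e_{199}(P',Q') = e_{199}(P,Q)^det(M).
det(M) mod 199 = 44; its inverse in (Z/199)^* is 95 (check: 44*95 mod 199 = 1).
Map (x,y)_Ed via u=(1+y)/(1-y), v=(1+y)/((1-y)x) to Montgomery A=14647915563883,B=6480588259192; then to (a',b')=(10667369466165,21510617921006).
8-bit Miller (11000111) on E'/F_{25190891076961} with a'=10667369466165, b'=21510617921006: accumulate tangent/chord ratios at Q'+S and P'+S'.
Miller gives e_{199}(P',Q') = 10753986270731 + 3111691362493*t + 2218882850543*t^2 + 15654816950385*t^3 + 8315551522322*t^4 + 25168482908617*t^5 in F_{25190891076961^6}.
Raise to 95: e(P,Q) = 18960006001120 + 6450785457351*t + 9564865022279*t^2 + 355364246357*t^3 + 21013189762533*t^4 + 23762228085918*t^5 in mu_{199}.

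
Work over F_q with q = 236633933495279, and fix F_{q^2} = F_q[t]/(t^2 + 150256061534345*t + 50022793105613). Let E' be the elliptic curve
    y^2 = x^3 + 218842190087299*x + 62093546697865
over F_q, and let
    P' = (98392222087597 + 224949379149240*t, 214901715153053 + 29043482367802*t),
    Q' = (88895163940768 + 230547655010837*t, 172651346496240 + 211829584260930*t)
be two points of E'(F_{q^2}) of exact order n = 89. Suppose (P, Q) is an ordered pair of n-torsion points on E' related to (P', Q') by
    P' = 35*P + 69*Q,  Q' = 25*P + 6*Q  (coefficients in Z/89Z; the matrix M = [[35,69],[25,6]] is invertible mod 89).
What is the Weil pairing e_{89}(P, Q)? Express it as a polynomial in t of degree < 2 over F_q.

e_{89} is bilinear + alternating on E[89], so e_{89}(35*P + 69*Q, 25*P + 6*Q) = e_{89}(P,Q)^(35*6-69*25).
det M = 35*6 - 69*25 = -1515 = 87 (mod 89); 87^{-1} = 44 (mod 89).
Miller loop for e_{89} over F_{236633933495279^2}: bits of 89 = 1011001; 6 double steps + 3 add steps, l/v at each.
e_{89}(P',Q') = 80638919499802 + 144921277709968*t.
(80638919499802 + 144921277709968*t)^{44} mod (236633933495279,f) = 41077331805010 + 124298969349380*t.

41077331805010 + 124298969349380*t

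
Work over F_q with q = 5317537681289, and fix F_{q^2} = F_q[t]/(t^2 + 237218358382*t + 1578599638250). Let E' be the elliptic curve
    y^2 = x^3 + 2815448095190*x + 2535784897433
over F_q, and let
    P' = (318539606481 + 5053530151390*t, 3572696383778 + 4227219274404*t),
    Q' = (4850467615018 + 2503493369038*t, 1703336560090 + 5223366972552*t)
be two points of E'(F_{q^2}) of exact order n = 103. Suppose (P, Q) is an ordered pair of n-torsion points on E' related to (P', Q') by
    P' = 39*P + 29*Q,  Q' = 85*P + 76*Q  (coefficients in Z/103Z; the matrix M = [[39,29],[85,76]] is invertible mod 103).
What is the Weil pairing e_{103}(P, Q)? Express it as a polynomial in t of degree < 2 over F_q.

Since e_{103}(P,P)=e_{103}(Q,Q)=1 and e_{103}(Q,P)=e_{103}(P,Q)^{-1}, expanding e_{103}(39*P + 29*Q,85*P + 76*Q) leaves e(P,Q)^det(M).
det(M) mod 103 = 87; its inverse in (Z/103)^* is 45 (check: 87*45 mod 103 = 1).
n = 103 = (1100111)_2 (7 bits, wt 5); accumulate f_{103,P'}(Q'+S)/f_{103,P'}(S) along the 6-step ladder.
So e_{103}(P',Q') = 2412722653015 + 582018867270*t.
(2412722653015 + 582018867270*t)^{45} mod (5317537681289,f) = 2861490381144 + 225649167102*t.

2861490381144 + 225649167102*t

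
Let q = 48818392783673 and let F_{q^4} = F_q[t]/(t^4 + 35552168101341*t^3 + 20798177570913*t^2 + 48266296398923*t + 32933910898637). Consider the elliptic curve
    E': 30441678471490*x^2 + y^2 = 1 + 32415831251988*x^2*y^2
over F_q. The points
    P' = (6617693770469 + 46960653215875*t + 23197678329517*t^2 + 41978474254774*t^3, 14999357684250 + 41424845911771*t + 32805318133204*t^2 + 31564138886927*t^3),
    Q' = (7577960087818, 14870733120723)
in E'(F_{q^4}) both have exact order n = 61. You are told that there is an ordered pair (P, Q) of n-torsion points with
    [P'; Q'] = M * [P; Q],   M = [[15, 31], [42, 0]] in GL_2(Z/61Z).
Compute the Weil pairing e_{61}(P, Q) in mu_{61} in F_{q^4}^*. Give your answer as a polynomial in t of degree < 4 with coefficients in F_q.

2900051809134 + 11500336468017*t + 5207024620566*t^2 + 20965859429737*t^3

Since e_{61}(P,P)=e_{61}(Q,Q)=1 and e_{61}(Q,P)=e_{61}(P,Q)^{-1}, expanding e_{61}(15*P + 31*Q,42*P) leaves e(P,Q)^det(M).
So e_{61}(P,Q) = e_{61}(P',Q')^{29}, since 40*29 = 1 mod 61.
Edwards a_E,d_E -> Montgomery A=15327444279486,B=18857311659119 -> Weierstrass 19320383594618,0 via alpha=43021846809695,beta=23915658196712.
6-bit Miller (111101) on E'/F_{48818392783673} with a'=19320383594618, b'=0: accumulate tangent/chord ratios at Q'+S and P'+S'.
f_P(D_Q)/f_Q(D_P) = 4367752981246 + 16242269136552*t + 30667766819147*t^2 + 46013631211653*t^3.
Thus e_{61}(P,Q) = 2900051809134 + 11500336468017*t + 5207024620566*t^2 + 20965859429737*t^3.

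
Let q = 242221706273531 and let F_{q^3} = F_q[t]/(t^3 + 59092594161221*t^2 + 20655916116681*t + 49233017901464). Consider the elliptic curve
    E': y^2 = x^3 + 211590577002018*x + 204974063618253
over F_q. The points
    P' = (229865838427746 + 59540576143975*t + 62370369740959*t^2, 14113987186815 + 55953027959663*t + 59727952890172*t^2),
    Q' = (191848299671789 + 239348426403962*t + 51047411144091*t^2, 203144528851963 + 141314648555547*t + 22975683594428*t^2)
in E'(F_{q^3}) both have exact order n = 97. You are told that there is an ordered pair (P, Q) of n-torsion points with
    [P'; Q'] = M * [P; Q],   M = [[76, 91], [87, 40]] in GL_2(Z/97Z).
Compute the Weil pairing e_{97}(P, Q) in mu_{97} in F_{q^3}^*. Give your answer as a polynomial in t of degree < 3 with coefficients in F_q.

182929523389022 + 57807768270815*t + 191679659591958*t^2

The 97-Weil pairing on E[97] over F_{242221706273531} is alternating-bilinear: e_{97}(P',Q') = e_{97}(P,Q)^det(M).
So e_{97}(P,Q) = e_{97}(P',Q')^{79}, since 70*79 = 1 mod 97.
Miller loop for e_{97} over F_{242221706273531^3}: bits of 97 = 1100001; 6 double steps + 2 add steps, l/v at each.
Miller gives e_{97}(P',Q') = 13058270268653 + 2637271929981*t + 84999571808510*t^2 in F_{242221706273531^3}.
Raise to 79: e(P,Q) = 182929523389022 + 57807768270815*t + 191679659591958*t^2 in mu_{97}.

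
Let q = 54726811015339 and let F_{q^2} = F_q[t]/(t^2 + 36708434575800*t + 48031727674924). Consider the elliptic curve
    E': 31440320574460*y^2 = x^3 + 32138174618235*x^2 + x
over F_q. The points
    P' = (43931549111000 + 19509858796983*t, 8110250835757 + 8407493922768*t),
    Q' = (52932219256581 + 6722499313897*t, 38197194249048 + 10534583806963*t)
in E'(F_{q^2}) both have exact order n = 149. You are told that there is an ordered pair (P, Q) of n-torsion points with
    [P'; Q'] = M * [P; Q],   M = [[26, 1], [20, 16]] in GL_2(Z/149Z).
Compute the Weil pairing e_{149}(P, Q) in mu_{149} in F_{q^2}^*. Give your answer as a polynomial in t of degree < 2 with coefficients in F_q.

Alternating bilinearity on E[149] (values in mu_{149} in F_{54726811015339^2}) gives e(P',Q') = e(P,Q)^det(M).
Inverting 98 mod 149: 111. Thus e_{149}(P,Q) = e(P',Q')^{111}.
Set x_W=13297589083779*u+25274558716459, y_W=13297589083779*v; then E': y_W^2=x_W^3+35100173070623*x_W+8827046016692.
Run Miller on y^2=x^3+35100173070623*x+8827046016692 over F_{54726811015339}: ladder 10010101 (8 bits); e = f_P(D_Q)/f_Q(D_P).
Miller gives e_{149}(P',Q') = 11731605091326 + 22201924689964*t in F_{54726811015339^2}.
Thus e_{149}(P,Q) = 8858645763669 + 53270574196395*t.

8858645763669 + 53270574196395*t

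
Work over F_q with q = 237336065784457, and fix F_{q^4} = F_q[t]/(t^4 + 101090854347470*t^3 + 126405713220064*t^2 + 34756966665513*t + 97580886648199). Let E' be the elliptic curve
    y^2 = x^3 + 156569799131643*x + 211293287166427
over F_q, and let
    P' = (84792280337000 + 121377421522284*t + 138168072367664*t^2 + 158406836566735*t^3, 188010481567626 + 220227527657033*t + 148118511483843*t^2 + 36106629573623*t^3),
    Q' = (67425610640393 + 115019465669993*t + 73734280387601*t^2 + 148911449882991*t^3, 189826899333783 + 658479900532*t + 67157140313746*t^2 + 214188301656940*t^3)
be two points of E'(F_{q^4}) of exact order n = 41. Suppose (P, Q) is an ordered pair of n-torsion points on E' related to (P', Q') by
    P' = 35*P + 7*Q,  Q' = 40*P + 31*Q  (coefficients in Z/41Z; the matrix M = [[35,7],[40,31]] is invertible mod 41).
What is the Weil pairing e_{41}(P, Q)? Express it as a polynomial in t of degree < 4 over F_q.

e_{41}(aP+bQ,cP+dQ) = e_{41}(P,Q)^(ad-bc); with (a,b,c,d)=(35,7,40,31) this gives the det-41 law.
35*31 - 7*40 = 805; reduced mod 41: det = 26, inverse 30.
Build f_{41,P'} and f_{41,Q'} via the 6-bit ladder of 41=101001_2; evaluate at shifted divisors; quotient in F_{237336065784457^4}.
Miller gives e_{41}(P',Q') = 91447161170049 + 53802643765879*t + 201709420875727*t^2 + 69454405522781*t^3 in F_{237336065784457^4}.
e_{41}(P,Q) = (91447161170049 + 53802643765879*t + 201709420875727*t^2 + 69454405522781*t^3)^{30} = 92001502352421 + 84657833465071*t + 232946036282298*t^2 + 153000854998406*t^3.

92001502352421 + 84657833465071*t + 232946036282298*t^2 + 153000854998406*t^3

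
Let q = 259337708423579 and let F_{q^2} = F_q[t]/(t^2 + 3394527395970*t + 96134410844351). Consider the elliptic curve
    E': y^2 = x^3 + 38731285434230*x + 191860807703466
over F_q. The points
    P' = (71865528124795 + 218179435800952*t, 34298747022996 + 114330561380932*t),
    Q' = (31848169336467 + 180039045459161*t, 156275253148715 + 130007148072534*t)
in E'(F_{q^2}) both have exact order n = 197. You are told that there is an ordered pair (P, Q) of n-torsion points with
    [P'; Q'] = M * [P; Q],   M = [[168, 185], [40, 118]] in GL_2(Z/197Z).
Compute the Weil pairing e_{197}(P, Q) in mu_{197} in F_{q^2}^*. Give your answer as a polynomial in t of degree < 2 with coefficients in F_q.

Alternating bilinearity on E[197] (values in mu_{197} in F_{259337708423579^2}) gives e(P',Q') = e(P,Q)^det(M).
So e_{197}(P,Q) = e_{197}(P',Q')^{91}, since 13*91 = 1 mod 197.
Double-and-add over 11000101: 8-1 doublings, 4-1 additions; each step l_{T,T}/v_{2T} or l_{T,P'}/v at Q'+S for random S.
Miller gives e_{197}(P',Q') = 168503578010396 + 75894188848133*t in F_{259337708423579^2}.
e_{197}(P,Q) = (168503578010396 + 75894188848133*t)^{91} = 203257165883009 + 204191834725571*t.

203257165883009 + 204191834725571*t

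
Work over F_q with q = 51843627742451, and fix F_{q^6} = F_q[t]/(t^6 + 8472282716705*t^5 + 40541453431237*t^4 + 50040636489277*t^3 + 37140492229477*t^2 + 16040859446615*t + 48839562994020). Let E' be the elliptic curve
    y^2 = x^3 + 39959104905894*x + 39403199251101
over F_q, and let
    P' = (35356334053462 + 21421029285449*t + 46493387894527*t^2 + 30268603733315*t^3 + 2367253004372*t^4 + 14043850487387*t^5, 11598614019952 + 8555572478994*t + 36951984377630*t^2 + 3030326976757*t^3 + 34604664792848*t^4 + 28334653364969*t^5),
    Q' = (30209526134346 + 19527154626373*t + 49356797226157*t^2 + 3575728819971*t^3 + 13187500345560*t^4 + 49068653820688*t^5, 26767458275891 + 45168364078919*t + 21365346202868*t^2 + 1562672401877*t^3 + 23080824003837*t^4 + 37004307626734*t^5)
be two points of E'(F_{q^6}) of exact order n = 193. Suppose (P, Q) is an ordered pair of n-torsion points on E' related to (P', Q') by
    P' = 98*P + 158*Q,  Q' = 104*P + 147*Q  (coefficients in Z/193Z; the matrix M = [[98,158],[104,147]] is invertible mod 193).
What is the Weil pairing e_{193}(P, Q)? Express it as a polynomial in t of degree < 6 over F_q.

The 193-Weil pairing on E[193] over F_{51843627742451} is alternating-bilinear: e_{193}(P',Q') = e_{193}(P,Q)^det(M).
98*147 - 158*104 = -2026; reduced mod 193: det = 97, inverse 2.
Run Miller on y^2=x^3+39959104905894*x+39403199251101 over F_{51843627742451}: ladder 11000001 (8 bits); e = f_P(D_Q)/f_Q(D_P).
So e_{193}(P',Q') = 27354164983449 + 41963670308773*t + 22748654168532*t^2 + 25563503427512*t^3 + 40480036110505*t^4 + 4231207167010*t^5.
Hence e(P,Q) = 6930152945531 + 37314683408964*t + 43280173506226*t^2 + 34686046925823*t^3 + 17801468052174*t^4 + 39330115562948*t^5 in F_{51843627742451^6}^*.

6930152945531 + 37314683408964*t + 43280173506226*t^2 + 34686046925823*t^3 + 17801468052174*t^4 + 39330115562948*t^5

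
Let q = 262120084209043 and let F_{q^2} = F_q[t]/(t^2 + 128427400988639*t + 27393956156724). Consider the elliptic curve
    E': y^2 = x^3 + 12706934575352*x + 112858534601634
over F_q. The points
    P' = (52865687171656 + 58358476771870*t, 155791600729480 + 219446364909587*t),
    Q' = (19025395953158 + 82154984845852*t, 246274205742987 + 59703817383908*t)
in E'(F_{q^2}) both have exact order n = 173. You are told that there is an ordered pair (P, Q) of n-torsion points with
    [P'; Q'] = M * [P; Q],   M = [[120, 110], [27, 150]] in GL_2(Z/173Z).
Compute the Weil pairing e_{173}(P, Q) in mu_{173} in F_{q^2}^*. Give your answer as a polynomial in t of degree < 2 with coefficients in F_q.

214987769680633 + 164937588463507*t

Alternating bilinearity on E[173] (values in mu_{173} in F_{262120084209043^2}) gives e(P',Q') = e(P,Q)^det(M).
det(M) mod 173 = 152; its inverse in (Z/173)^* is 140 (check: 152*140 mod 173 = 1).
Build f_{173,P'} and f_{173,Q'} via the 8-bit ladder of 173=10101101_2; evaluate at shifted divisors; quotient in F_{262120084209043^2}.
The quotient is 68188524079005 + 237126469757895*t.
Raise to 140: e(P,Q) = 214987769680633 + 164937588463507*t in mu_{173}.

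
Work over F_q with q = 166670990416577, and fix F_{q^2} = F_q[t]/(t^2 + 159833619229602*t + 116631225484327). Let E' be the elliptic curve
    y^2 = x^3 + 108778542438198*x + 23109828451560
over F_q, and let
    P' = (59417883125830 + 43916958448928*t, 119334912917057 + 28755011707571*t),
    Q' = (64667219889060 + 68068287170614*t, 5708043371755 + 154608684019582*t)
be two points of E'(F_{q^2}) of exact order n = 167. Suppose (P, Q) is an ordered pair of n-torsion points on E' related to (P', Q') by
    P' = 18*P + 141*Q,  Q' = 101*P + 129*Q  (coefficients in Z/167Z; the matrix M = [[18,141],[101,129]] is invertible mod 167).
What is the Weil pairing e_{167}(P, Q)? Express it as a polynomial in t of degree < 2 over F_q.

24980524928130 + 163234024146725*t

The 167-Weil pairing on E[167] over F_{166670990416577} is alternating-bilinear: e_{167}(P',Q') = e_{167}(P,Q)^det(M).
det M = 18*129 - 141*101 = -11919 = 105 (mod 167); 105^{-1} = 35 (mod 167).
Run Miller on y^2=x^3+108778542438198*x+23109828451560 over F_{166670990416577}: ladder 10100111 (8 bits); e = f_P(D_Q)/f_Q(D_P).
The quotient is 32687021706630 + 61019388081570*t.
e_{167}(P,Q) = (32687021706630 + 61019388081570*t)^{35} = 24980524928130 + 163234024146725*t.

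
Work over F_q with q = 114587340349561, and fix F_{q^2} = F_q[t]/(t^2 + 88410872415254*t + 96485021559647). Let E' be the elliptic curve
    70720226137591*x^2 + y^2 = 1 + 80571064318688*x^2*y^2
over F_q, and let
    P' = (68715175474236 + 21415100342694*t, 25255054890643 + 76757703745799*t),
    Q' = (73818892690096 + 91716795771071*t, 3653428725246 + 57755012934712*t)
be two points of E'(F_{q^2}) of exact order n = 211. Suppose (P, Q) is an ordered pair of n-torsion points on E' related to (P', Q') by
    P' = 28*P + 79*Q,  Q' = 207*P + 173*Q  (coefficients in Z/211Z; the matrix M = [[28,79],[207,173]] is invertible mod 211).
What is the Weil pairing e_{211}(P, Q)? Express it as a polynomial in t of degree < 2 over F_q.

78839010561229 + 113319218534435*t

The 211-Weil pairing on E[211] over F_{114587340349561} is alternating-bilinear: e_{211}(P',Q') = e_{211}(P,Q)^det(M).
det(M) mod 211 = 96; its inverse in (Z/211)^* is 11 (check: 96*11 mod 211 = 1).
Map (x,y)_Ed via u=(1+y)/(1-y), v=(1+y)/((1-y)x) to Montgomery A=6146259931768,B=23360282530986; then to (a',b')=(0,5014769628535).
Double-and-add over 11010011: 8-1 doublings, 5-1 additions; each step l_{T,T}/v_{2T} or l_{T,P'}/v at Q'+S for random S.
So e_{211}(P',Q') = 88248262620333 + 26932485426443*t.
Finally e_{211}(P,Q) = 78839010561229 + 113319218534435*t.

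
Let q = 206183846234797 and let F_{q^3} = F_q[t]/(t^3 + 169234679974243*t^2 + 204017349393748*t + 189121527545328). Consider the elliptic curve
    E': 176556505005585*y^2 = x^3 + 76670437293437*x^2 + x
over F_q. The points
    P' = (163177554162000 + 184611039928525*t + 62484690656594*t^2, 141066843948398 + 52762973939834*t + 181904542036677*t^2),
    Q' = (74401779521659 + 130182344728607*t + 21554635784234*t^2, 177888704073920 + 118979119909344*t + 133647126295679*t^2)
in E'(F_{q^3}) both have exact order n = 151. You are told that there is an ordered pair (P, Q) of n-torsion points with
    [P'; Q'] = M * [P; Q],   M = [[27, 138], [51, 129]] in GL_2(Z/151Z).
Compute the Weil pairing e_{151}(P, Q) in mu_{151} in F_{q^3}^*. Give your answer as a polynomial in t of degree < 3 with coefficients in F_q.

134408078656791 + 130158122013405*t + 81480586212705*t^2

The 151-Weil pairing on E[151] over F_{206183846234797} is alternating-bilinear: e_{151}(P',Q') = e_{151}(P,Q)^det(M).
Inverting 69 mod 151: 116. Thus e_{151}(P,Q) = e(P',Q')^{116}.
(x,y)|->(31307162854546x+188481450405320,31307162854546y) sends E' to y^2=x^3+59026002441351.
Miller loop for e_{151} over F_{206183846234797^3}: bits of 151 = 10010111; 7 double steps + 4 add steps, l/v at each.
e_{151}(P',Q') = 141885957474811 + 66023544024173*t + 177962142495239*t^2.
Raise to 116: e(P,Q) = 134408078656791 + 130158122013405*t + 81480586212705*t^2 in mu_{151}.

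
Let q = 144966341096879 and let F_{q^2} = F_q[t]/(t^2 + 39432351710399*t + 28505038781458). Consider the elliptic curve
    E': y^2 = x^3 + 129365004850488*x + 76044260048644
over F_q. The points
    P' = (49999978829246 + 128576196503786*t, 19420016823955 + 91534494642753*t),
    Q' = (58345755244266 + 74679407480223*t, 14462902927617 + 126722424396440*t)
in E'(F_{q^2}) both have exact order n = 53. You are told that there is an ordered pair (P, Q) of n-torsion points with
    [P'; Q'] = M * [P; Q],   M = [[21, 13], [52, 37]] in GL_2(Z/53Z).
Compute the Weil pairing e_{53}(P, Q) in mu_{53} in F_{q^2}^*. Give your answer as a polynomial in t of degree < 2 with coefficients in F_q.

e_{53} is bilinear + alternating on E[53], so e_{53}(21*P + 13*Q, 52*P + 37*Q) = e_{53}(P,Q)^(21*37-13*52).
21*37 - 13*52 = 101; reduced mod 53: det = 48, inverse 21.
Miller loop for e_{53} over F_{144966341096879^2}: bits of 53 = 110101; 5 double steps + 3 add steps, l/v at each.
e_{53}(P',Q') = 70333057752721 + 104612662375748*t.
(70333057752721 + 104612662375748*t)^{21} mod (144966341096879,f) = 96142715873300 + 144488321210188*t.

96142715873300 + 144488321210188*t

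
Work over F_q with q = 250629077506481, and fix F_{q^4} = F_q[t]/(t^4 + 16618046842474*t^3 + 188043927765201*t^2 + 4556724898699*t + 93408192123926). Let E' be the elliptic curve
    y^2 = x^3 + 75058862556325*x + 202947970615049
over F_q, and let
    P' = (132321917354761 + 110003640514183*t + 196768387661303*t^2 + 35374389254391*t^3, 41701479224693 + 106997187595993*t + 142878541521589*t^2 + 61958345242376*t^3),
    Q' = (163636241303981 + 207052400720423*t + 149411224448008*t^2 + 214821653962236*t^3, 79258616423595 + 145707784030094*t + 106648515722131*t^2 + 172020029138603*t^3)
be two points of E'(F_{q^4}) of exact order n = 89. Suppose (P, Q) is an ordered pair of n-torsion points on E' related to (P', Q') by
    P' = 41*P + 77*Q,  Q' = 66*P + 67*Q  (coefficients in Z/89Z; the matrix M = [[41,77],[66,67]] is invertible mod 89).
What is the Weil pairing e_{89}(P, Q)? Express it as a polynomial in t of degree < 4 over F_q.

The 89-Weil pairing on E[89] over F_{250629077506481} is alternating-bilinear: e_{89}(P',Q') = e_{89}(P,Q)^det(M).
So e_{89}(P,Q) = e_{89}(P',Q')^{72}, since 68*72 = 1 mod 89.
Run Miller on y^2=x^3+75058862556325*x+202947970615049 over F_{250629077506481}: ladder 1011001 (7 bits); e = f_P(D_Q)/f_Q(D_P).
e_{89}(P',Q') = 81016150475909 + 207056969347324*t + 171517167365972*t^2 + 5871264968157*t^3.
e_{89}(P,Q) = (81016150475909 + 207056969347324*t + 171517167365972*t^2 + 5871264968157*t^3)^{72} = 44470341902775 + 6943151245315*t + 226086887842907*t^2 + 199020273724486*t^3.

44470341902775 + 6943151245315*t + 226086887842907*t^2 + 199020273724486*t^3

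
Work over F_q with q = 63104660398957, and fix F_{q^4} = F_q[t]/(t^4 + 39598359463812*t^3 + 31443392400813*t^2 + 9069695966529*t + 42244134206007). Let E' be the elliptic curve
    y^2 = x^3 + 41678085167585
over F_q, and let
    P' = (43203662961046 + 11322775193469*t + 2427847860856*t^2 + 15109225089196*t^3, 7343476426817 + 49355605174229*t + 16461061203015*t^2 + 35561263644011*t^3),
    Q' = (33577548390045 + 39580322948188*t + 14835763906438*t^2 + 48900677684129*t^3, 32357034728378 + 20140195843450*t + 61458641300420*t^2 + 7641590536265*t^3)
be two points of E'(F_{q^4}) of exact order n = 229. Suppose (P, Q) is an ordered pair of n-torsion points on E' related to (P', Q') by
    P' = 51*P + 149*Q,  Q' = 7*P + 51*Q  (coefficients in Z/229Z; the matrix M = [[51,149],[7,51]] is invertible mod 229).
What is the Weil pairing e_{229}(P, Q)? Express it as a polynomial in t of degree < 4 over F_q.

60814524175914 + 40564671485958*t + 13128039068789*t^2 + 22582750840856*t^3

e_{229} is bilinear + alternating on E[229], so e_{229}(51*P + 149*Q, 7*P + 51*Q) = e_{229}(P,Q)^(51*51-149*7).
Hence e(P,Q) = e(P',Q')^{173} where 173 = 184^{-1} mod 229.
Double-and-add over 11100101: 8-1 doublings, 5-1 additions; each step l_{T,T}/v_{2T} or l_{T,P'}/v at Q'+S for random S.
So e_{229}(P',Q') = 13708514310835 + 35643410307817*t + 62320640629343*t^2 + 36274034921359*t^3.
e_{229}(P,Q) = (13708514310835 + 35643410307817*t + 62320640629343*t^2 + 36274034921359*t^3)^{173} = 60814524175914 + 40564671485958*t + 13128039068789*t^2 + 22582750840856*t^3.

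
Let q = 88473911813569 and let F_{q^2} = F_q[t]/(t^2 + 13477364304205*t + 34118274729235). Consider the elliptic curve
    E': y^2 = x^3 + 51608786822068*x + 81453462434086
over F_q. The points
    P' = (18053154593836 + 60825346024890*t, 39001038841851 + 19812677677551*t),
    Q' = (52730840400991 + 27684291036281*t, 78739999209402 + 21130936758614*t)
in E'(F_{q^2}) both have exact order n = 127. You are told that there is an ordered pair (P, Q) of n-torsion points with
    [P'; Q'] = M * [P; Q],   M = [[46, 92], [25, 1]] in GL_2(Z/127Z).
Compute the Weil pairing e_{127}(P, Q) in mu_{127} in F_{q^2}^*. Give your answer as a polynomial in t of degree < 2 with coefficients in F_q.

82679423559821 + 78786721457247*t

e_{127}(aP+bQ,cP+dQ) = e_{127}(P,Q)^(ad-bc); with (a,b,c,d)=(46,92,25,1) this gives the det-127 law.
det(M) mod 127 = 32; its inverse in (Z/127)^* is 4 (check: 32*4 mod 127 = 1).
7-bit Miller (1111111) on E'/F_{88473911813569} with a'=51608786822068, b'=81453462434086: accumulate tangent/chord ratios at Q'+S and P'+S'.
So e_{127}(P',Q') = 5774607327715 + 3162341569366*t.
Finally e_{127}(P,Q) = 82679423559821 + 78786721457247*t.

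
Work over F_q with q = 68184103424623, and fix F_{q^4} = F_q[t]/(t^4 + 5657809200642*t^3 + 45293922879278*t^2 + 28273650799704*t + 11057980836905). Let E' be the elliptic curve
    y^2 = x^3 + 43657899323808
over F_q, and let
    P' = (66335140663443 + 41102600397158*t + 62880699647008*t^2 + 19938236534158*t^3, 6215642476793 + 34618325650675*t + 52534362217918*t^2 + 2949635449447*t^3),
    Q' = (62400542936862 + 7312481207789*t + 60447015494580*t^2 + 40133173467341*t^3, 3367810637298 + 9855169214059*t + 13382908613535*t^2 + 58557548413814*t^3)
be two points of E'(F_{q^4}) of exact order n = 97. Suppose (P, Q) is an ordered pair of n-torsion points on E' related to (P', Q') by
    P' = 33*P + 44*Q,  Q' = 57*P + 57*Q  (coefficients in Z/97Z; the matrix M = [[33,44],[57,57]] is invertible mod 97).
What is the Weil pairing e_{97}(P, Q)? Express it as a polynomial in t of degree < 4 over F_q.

35866555251538 + 49907003723994*t + 47356670067938*t^2 + 13583128698059*t^3

e_{97} is bilinear + alternating on E[97], so e_{97}(33*P + 44*Q, 57*P + 57*Q) = e_{97}(P,Q)^(33*57-44*57).
Hence e(P,Q) = e(P',Q')^{28} where 28 = 52^{-1} mod 97.
Miller loop for e_{97} over F_{68184103424623^4}: bits of 97 = 1100001; 6 double steps + 2 add steps, l/v at each.
f_P(D_Q)/f_Q(D_P) = 32395976560853 + 22803235726184*t + 17297146889072*t^2 + 67557035885164*t^3.
Raise to 28: e(P,Q) = 35866555251538 + 49907003723994*t + 47356670067938*t^2 + 13583128698059*t^3 in mu_{97}.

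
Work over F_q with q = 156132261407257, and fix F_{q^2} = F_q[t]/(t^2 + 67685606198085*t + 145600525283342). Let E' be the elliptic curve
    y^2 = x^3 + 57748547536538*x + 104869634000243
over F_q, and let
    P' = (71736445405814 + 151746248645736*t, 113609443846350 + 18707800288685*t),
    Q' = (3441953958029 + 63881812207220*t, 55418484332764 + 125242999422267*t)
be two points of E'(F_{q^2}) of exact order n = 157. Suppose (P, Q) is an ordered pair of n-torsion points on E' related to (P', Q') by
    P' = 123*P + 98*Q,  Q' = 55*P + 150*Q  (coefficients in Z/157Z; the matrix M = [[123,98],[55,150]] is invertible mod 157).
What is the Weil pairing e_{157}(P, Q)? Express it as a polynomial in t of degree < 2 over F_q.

e_{157} is bilinear + alternating on E[157], so e_{157}(123*P + 98*Q, 55*P + 150*Q) = e_{157}(P,Q)^(123*150-98*55).
Hence e(P,Q) = e(P',Q')^{65} where 65 = 29^{-1} mod 157.
Miller loop for e_{157} over F_{156132261407257^2}: bits of 157 = 10011101; 7 double steps + 4 add steps, l/v at each.
e_{157}(P',Q') = 39438615543113 + 114895935026223*t.
Hence e(P,Q) = 49386371321058 + 52788137208427*t in F_{156132261407257^2}^*.

49386371321058 + 52788137208427*t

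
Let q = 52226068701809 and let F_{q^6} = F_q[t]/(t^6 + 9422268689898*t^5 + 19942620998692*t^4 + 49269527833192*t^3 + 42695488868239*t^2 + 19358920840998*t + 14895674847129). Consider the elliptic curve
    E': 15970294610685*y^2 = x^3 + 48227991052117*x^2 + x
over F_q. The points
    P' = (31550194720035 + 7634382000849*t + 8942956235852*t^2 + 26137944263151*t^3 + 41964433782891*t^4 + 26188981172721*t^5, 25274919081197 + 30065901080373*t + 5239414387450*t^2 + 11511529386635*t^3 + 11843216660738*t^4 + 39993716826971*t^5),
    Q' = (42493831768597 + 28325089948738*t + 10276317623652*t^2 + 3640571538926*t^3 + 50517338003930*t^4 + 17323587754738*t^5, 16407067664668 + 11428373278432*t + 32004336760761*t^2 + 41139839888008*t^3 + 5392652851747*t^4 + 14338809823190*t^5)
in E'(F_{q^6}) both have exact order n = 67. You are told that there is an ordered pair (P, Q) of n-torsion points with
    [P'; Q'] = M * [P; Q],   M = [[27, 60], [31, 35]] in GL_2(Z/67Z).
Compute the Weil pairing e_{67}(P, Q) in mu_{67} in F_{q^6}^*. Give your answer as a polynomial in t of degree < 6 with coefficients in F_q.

e_{67}(aP+bQ,cP+dQ) = e_{67}(P,Q)^(ad-bc); with (a,b,c,d)=(27,60,31,35) this gives the det-67 law.
Inverting 23 mod 67: 35. Thus e_{67}(P,Q) = e(P',Q')^{35}.
(x,y)|->(1072612356441x+21466839798659,1072612356441y) sends E' to y^2=x^3+17450738056557*x+17371963298317.
Double-and-add over 1000011: 7-1 doublings, 3-1 additions; each step l_{T,T}/v_{2T} or l_{T,P'}/v at Q'+S for random S.
e_{67}(P',Q') = 21190117506913 + 39194856191665*t + 13086406691876*t^2 + 31129810273297*t^3 + 11228889128141*t^4 + 354213395391*t^5.
Raise to 35: e(P,Q) = 25626219742789 + 21060110359166*t + 13840686758133*t^2 + 47409949069604*t^3 + 44955166355003*t^4 + 35856487573723*t^5 in mu_{67}.

25626219742789 + 21060110359166*t + 13840686758133*t^2 + 47409949069604*t^3 + 44955166355003*t^4 + 35856487573723*t^5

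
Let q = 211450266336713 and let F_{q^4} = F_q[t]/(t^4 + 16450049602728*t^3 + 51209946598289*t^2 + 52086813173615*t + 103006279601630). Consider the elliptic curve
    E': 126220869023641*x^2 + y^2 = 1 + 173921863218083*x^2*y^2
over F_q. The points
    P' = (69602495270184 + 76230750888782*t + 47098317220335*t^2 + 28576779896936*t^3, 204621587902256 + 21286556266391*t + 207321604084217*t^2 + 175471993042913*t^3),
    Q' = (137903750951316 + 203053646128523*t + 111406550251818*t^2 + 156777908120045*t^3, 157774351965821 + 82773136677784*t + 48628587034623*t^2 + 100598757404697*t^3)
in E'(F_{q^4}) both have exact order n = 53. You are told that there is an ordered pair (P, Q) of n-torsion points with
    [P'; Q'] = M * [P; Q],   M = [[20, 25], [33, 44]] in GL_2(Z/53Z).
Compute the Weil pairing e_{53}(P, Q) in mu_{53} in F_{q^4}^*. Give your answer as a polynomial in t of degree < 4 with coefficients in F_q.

151770060524272 + 199426364863911*t + 72014890867365*t^2 + 188650316568346*t^3

Under M = [[20,25],[33,44]] in GL_2(Z/53), e_{53}(P',Q') = e_{53}(P,Q)^(20*44-25*33 mod 53).
det(M) mod 53 = 2; its inverse in (Z/53)^* is 27 (check: 2*27 mod 53 = 1).
Map (x,y)_Ed via u=(1+y)/(1-y), v=(1+y)/((1-y)x) to Montgomery A=97748329201699,B=133884837513134; then to (a',b')=(41913698890180,192786348867792).
Miller loop for e_{53} over F_{211450266336713^4}: bits of 53 = 110101; 5 double steps + 3 add steps, l/v at each.
So e_{53}(P',Q') = 75889073227051 + 162460337394121*t + 204069959676936*t^2 + 91537270799098*t^3.
Thus e_{53}(P,Q) = 151770060524272 + 199426364863911*t + 72014890867365*t^2 + 188650316568346*t^3.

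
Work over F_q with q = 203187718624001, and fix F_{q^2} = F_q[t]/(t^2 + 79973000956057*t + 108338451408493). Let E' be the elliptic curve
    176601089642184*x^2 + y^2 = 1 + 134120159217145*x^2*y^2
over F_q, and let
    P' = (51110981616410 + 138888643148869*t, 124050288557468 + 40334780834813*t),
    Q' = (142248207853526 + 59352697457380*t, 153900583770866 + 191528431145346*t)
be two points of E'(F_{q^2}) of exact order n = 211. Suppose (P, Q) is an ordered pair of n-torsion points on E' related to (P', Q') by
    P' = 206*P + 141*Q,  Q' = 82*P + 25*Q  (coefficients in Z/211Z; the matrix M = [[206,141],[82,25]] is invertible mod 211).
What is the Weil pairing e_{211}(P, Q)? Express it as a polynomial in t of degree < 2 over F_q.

Alternating bilinearity on E[211] (values in mu_{211} in F_{203187718624001^2}) gives e(P',Q') = e(P,Q)^det(M).
206*25 - 141*82 = -6412; reduced mod 211: det = 129, inverse 18.
Map (x,y)_Ed via u=(1+y)/(1-y), v=(1+y)/((1-y)x) to Montgomery A=106457787236931,B=183413972132578; then to (a',b')=(125537838679329,122817322512968).
Run Miller on y^2=x^3+125537838679329*x+122817322512968 over F_{203187718624001}: ladder 11010011 (8 bits); e = f_P(D_Q)/f_Q(D_P).
So e_{211}(P',Q') = 19953605291968 + 196315634935829*t.
Raise to 18: e(P,Q) = 37153251153292 + 47703366957992*t in mu_{211}.

37153251153292 + 47703366957992*t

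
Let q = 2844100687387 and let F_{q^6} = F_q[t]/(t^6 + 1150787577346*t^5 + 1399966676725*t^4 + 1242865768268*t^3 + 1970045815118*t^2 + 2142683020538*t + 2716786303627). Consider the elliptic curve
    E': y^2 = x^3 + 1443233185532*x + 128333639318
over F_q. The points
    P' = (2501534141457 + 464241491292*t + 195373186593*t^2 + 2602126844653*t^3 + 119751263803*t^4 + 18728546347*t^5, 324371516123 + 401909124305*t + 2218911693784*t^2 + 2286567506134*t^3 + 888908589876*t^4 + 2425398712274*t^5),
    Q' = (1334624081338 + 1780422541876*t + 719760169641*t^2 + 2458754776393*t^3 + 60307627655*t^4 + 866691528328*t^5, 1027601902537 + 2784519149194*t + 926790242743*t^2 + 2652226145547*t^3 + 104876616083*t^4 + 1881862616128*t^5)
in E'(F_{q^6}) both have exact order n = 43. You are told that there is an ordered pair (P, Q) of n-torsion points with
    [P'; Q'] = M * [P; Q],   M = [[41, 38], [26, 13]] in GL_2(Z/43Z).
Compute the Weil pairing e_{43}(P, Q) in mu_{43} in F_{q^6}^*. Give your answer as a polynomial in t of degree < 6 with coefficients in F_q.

1486988620108 + 914998048426*t + 1028622205045*t^2 + 1410521346165*t^3 + 148563410230*t^4 + 1095534165659*t^5

e_{43} is bilinear + alternating on E[43], so e_{43}(41*P + 38*Q, 26*P + 13*Q) = e_{43}(P,Q)^(41*13-38*26).
det M = 41*13 - 38*26 = -455 = 18 (mod 43); 18^{-1} = 12 (mod 43).
6-bit Miller (101011) on E'/F_{2844100687387} with a'=1443233185532, b'=128333639318: accumulate tangent/chord ratios at Q'+S and P'+S'.
The quotient is 1851444162643 + 616769839297*t + 89967559384*t^2 + 2133017777784*t^3 + 1994657707935*t^4 + 2696876517910*t^5.
Raise to 12: e(P,Q) = 1486988620108 + 914998048426*t + 1028622205045*t^2 + 1410521346165*t^3 + 148563410230*t^4 + 1095534165659*t^5 in mu_{43}.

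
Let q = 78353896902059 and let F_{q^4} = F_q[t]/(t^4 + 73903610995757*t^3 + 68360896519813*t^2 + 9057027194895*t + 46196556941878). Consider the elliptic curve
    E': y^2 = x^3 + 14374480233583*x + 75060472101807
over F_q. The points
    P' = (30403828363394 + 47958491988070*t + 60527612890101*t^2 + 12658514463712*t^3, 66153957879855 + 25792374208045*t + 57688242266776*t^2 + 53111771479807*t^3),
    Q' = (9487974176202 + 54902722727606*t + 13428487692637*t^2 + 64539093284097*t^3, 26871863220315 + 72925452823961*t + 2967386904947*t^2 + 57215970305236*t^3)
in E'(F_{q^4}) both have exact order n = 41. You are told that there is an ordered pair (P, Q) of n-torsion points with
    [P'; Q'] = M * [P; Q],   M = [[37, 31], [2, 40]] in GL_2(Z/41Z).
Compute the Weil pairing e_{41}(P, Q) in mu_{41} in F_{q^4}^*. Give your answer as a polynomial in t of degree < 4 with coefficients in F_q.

e_{41} is bilinear + alternating on E[41], so e_{41}(37*P + 31*Q, 2*P + 40*Q) = e_{41}(P,Q)^(37*40-31*2).
Hence e(P,Q) = e(P',Q')^{12} where 12 = 24^{-1} mod 41.
Run Miller on y^2=x^3+14374480233583*x+75060472101807 over F_{78353896902059}: ladder 101001 (6 bits); e = f_P(D_Q)/f_Q(D_P).
Result: e(P',Q') = 11512405906984 + 74116584298503*t + 10413435070030*t^2 + 46513516325138*t^3.
(11512405906984 + 74116584298503*t + 10413435070030*t^2 + 46513516325138*t^3)^{12} mod (78353896902059,f) = 7511487226859 + 61523349648814*t + 17436522727969*t^2 + 47782087798177*t^3.

7511487226859 + 61523349648814*t + 17436522727969*t^2 + 47782087798177*t^3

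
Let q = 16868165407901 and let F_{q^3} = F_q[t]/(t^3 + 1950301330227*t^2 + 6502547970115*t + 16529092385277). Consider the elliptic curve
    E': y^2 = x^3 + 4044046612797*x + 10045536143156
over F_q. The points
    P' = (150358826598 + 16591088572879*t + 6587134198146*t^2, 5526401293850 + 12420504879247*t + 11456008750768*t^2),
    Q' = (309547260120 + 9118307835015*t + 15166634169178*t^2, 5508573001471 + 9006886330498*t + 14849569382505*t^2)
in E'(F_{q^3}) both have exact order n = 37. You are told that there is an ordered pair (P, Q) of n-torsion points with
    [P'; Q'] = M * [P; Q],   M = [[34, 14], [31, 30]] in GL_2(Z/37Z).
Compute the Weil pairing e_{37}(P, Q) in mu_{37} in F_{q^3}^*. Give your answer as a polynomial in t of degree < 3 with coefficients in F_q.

e_{37}(aP+bQ,cP+dQ) = e_{37}(P,Q)^(ad-bc); with (a,b,c,d)=(34,14,31,30) this gives the det-37 law.
34*30 - 14*31 = 586; reduced mod 37: det = 31, inverse 6.
Miller loop for e_{37} over F_{16868165407901^3}: bits of 37 = 100101; 5 double steps + 2 add steps, l/v at each.
f_P(D_Q)/f_Q(D_P) = 3389801349964 + 10368379051997*t + 9117602614510*t^2.
Raise to 6: e(P,Q) = 6533334709553 + 9975968806198*t + 7259405531471*t^2 in mu_{37}.

6533334709553 + 9975968806198*t + 7259405531471*t^2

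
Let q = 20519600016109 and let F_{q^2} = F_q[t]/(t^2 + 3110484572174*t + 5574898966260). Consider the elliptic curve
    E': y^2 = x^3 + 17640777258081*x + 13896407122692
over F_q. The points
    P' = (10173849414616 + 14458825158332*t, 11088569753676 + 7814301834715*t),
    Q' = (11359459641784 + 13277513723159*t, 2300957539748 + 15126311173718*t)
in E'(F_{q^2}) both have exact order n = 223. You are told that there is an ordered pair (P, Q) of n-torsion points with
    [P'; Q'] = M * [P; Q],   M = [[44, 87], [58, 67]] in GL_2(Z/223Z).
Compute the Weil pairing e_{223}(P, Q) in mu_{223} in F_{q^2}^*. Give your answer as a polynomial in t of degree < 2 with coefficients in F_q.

16824961278970 + 16381595861747*t

e_{223} is bilinear + alternating on E[223], so e_{223}(44*P + 87*Q, 58*P + 67*Q) = e_{223}(P,Q)^(44*67-87*58).
Inverting 132 mod 223: 49. Thus e_{223}(P,Q) = e(P',Q')^{49}.
Run Miller on y^2=x^3+17640777258081*x+13896407122692 over F_{20519600016109}: ladder 11011111 (8 bits); e = f_P(D_Q)/f_Q(D_P).
Miller gives e_{223}(P',Q') = 10134425338497 + 3535032749768*t in F_{20519600016109^2}.
Raise to 49: e(P,Q) = 16824961278970 + 16381595861747*t in mu_{223}.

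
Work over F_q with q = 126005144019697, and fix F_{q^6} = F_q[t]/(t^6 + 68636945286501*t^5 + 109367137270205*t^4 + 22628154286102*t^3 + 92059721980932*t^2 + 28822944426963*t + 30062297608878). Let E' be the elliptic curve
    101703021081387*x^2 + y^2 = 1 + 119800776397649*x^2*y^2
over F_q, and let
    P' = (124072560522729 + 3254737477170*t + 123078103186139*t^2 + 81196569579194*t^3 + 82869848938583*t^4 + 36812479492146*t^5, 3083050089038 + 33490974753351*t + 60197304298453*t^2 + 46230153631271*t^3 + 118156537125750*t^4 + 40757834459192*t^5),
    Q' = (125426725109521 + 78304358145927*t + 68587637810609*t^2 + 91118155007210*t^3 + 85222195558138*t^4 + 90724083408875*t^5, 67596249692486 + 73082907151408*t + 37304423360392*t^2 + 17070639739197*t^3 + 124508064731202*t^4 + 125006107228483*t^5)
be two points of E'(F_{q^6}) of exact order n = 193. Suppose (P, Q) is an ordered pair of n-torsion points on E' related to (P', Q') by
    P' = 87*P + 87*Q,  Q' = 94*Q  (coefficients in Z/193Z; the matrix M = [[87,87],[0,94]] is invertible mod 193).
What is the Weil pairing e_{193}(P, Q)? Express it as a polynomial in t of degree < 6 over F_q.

90437951397747 + 16870804076808*t + 39654094575805*t^2 + 116151747979084*t^3 + 73334820261426*t^4 + 21286773732551*t^5

e_{193}(aP+bQ,cP+dQ) = e_{193}(P,Q)^(ad-bc); with (a,b,c,d)=(87,87,0,94) this gives the det-193 law.
Hence e(P,Q) = e(P',Q')^{126} where 126 = 72^{-1} mod 193.
Map (x,y)_Ed via u=(1+y)/(1-y), v=(1+y)/((1-y)x) to Montgomery A=107242111277693,B=78093734088387; then to (a',b')=(81269747525566,111652158975150).
Run Miller on y^2=x^3+81269747525566*x+111652158975150 over F_{126005144019697}: ladder 11000001 (8 bits); e = f_P(D_Q)/f_Q(D_P).
Miller gives e_{193}(P',Q') = 27922412768081 + 2179396382978*t + 3298160425611*t^2 + 35694150071580*t^3 + 9582244738815*t^4 + 38127808719880*t^5 in F_{126005144019697^6}.
Hence e(P,Q) = 90437951397747 + 16870804076808*t + 39654094575805*t^2 + 116151747979084*t^3 + 73334820261426*t^4 + 21286773732551*t^5 in F_{126005144019697^6}^*.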